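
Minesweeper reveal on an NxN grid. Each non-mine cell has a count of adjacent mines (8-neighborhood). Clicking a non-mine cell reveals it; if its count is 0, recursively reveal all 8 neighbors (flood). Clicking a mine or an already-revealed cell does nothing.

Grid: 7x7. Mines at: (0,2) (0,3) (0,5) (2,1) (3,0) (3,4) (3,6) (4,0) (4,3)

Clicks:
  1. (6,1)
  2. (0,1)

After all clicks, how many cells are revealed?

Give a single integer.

Click 1 (6,1) count=0: revealed 17 new [(4,4) (4,5) (4,6) (5,0) (5,1) (5,2) (5,3) (5,4) (5,5) (5,6) (6,0) (6,1) (6,2) (6,3) (6,4) (6,5) (6,6)] -> total=17
Click 2 (0,1) count=1: revealed 1 new [(0,1)] -> total=18

Answer: 18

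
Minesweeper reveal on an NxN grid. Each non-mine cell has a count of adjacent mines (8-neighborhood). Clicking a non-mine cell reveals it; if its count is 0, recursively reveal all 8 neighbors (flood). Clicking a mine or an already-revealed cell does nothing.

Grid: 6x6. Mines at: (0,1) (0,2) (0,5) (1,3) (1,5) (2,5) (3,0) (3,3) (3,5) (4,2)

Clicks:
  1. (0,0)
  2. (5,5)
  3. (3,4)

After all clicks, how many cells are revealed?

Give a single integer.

Click 1 (0,0) count=1: revealed 1 new [(0,0)] -> total=1
Click 2 (5,5) count=0: revealed 6 new [(4,3) (4,4) (4,5) (5,3) (5,4) (5,5)] -> total=7
Click 3 (3,4) count=3: revealed 1 new [(3,4)] -> total=8

Answer: 8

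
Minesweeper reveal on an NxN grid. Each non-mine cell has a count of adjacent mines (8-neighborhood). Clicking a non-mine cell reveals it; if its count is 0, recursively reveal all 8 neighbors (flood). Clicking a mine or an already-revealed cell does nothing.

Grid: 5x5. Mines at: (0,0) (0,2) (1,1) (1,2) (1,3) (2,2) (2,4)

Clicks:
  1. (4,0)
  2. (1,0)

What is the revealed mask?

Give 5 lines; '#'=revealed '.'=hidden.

Click 1 (4,0) count=0: revealed 12 new [(2,0) (2,1) (3,0) (3,1) (3,2) (3,3) (3,4) (4,0) (4,1) (4,2) (4,3) (4,4)] -> total=12
Click 2 (1,0) count=2: revealed 1 new [(1,0)] -> total=13

Answer: .....
#....
##...
#####
#####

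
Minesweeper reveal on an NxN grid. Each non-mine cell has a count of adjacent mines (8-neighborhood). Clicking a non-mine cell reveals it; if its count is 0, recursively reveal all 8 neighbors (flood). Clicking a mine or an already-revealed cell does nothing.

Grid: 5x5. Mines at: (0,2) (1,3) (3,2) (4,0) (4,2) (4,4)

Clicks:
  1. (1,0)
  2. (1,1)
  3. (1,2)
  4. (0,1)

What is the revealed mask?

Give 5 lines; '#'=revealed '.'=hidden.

Click 1 (1,0) count=0: revealed 8 new [(0,0) (0,1) (1,0) (1,1) (2,0) (2,1) (3,0) (3,1)] -> total=8
Click 2 (1,1) count=1: revealed 0 new [(none)] -> total=8
Click 3 (1,2) count=2: revealed 1 new [(1,2)] -> total=9
Click 4 (0,1) count=1: revealed 0 new [(none)] -> total=9

Answer: ##...
###..
##...
##...
.....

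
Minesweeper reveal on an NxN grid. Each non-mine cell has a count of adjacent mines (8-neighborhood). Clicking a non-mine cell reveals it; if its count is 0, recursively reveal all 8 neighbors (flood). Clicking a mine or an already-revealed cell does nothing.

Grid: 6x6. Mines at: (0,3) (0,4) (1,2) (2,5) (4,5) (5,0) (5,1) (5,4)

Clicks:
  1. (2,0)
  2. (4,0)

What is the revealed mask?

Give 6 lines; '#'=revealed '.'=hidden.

Click 1 (2,0) count=0: revealed 19 new [(0,0) (0,1) (1,0) (1,1) (2,0) (2,1) (2,2) (2,3) (2,4) (3,0) (3,1) (3,2) (3,3) (3,4) (4,0) (4,1) (4,2) (4,3) (4,4)] -> total=19
Click 2 (4,0) count=2: revealed 0 new [(none)] -> total=19

Answer: ##....
##....
#####.
#####.
#####.
......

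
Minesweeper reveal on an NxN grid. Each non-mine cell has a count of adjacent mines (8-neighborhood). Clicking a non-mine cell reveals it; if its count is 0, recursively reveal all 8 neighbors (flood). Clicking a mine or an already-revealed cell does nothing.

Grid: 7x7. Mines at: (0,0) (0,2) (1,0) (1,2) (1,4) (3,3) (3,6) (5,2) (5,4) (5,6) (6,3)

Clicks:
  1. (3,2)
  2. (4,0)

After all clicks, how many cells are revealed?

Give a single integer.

Click 1 (3,2) count=1: revealed 1 new [(3,2)] -> total=1
Click 2 (4,0) count=0: revealed 12 new [(2,0) (2,1) (2,2) (3,0) (3,1) (4,0) (4,1) (4,2) (5,0) (5,1) (6,0) (6,1)] -> total=13

Answer: 13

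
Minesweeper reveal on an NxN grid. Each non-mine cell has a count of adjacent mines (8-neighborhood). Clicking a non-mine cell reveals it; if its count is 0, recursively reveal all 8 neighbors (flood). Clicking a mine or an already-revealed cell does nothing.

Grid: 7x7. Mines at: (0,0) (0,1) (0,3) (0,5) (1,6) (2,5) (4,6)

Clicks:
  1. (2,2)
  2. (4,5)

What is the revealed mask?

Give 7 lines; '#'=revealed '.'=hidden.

Click 1 (2,2) count=0: revealed 36 new [(1,0) (1,1) (1,2) (1,3) (1,4) (2,0) (2,1) (2,2) (2,3) (2,4) (3,0) (3,1) (3,2) (3,3) (3,4) (3,5) (4,0) (4,1) (4,2) (4,3) (4,4) (4,5) (5,0) (5,1) (5,2) (5,3) (5,4) (5,5) (5,6) (6,0) (6,1) (6,2) (6,3) (6,4) (6,5) (6,6)] -> total=36
Click 2 (4,5) count=1: revealed 0 new [(none)] -> total=36

Answer: .......
#####..
#####..
######.
######.
#######
#######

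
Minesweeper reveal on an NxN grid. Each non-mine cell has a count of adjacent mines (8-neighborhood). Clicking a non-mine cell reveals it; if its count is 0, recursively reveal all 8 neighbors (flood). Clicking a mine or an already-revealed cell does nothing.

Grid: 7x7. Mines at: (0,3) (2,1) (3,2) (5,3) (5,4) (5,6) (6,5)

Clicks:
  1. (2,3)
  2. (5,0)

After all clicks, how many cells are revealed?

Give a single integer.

Answer: 12

Derivation:
Click 1 (2,3) count=1: revealed 1 new [(2,3)] -> total=1
Click 2 (5,0) count=0: revealed 11 new [(3,0) (3,1) (4,0) (4,1) (4,2) (5,0) (5,1) (5,2) (6,0) (6,1) (6,2)] -> total=12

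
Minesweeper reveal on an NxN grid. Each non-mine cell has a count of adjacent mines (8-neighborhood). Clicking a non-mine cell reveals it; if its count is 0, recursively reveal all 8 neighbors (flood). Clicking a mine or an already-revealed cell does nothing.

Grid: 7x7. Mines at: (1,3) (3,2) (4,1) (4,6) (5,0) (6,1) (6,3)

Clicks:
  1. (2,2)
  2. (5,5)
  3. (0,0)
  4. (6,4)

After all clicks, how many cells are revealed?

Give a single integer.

Answer: 13

Derivation:
Click 1 (2,2) count=2: revealed 1 new [(2,2)] -> total=1
Click 2 (5,5) count=1: revealed 1 new [(5,5)] -> total=2
Click 3 (0,0) count=0: revealed 10 new [(0,0) (0,1) (0,2) (1,0) (1,1) (1,2) (2,0) (2,1) (3,0) (3,1)] -> total=12
Click 4 (6,4) count=1: revealed 1 new [(6,4)] -> total=13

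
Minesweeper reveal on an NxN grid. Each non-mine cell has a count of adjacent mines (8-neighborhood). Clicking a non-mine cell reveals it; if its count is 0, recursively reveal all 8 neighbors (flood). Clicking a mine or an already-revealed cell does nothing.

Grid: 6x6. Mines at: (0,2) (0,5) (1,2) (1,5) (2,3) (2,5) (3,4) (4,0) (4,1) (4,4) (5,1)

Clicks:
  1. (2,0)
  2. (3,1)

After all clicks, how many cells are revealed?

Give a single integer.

Click 1 (2,0) count=0: revealed 8 new [(0,0) (0,1) (1,0) (1,1) (2,0) (2,1) (3,0) (3,1)] -> total=8
Click 2 (3,1) count=2: revealed 0 new [(none)] -> total=8

Answer: 8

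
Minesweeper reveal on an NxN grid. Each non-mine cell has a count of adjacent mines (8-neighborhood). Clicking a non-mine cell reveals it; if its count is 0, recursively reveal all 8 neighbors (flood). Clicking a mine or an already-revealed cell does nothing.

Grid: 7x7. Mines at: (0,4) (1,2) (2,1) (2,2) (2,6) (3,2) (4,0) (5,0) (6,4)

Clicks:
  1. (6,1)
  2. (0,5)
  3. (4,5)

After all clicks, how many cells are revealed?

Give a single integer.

Click 1 (6,1) count=1: revealed 1 new [(6,1)] -> total=1
Click 2 (0,5) count=1: revealed 1 new [(0,5)] -> total=2
Click 3 (4,5) count=0: revealed 20 new [(1,3) (1,4) (1,5) (2,3) (2,4) (2,5) (3,3) (3,4) (3,5) (3,6) (4,3) (4,4) (4,5) (4,6) (5,3) (5,4) (5,5) (5,6) (6,5) (6,6)] -> total=22

Answer: 22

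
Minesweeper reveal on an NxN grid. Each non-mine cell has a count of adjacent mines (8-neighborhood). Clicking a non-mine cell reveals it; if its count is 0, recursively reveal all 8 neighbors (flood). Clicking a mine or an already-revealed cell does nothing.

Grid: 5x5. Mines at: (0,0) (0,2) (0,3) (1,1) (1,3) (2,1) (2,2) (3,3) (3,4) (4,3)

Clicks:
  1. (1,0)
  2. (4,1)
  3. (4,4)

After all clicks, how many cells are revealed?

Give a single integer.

Click 1 (1,0) count=3: revealed 1 new [(1,0)] -> total=1
Click 2 (4,1) count=0: revealed 6 new [(3,0) (3,1) (3,2) (4,0) (4,1) (4,2)] -> total=7
Click 3 (4,4) count=3: revealed 1 new [(4,4)] -> total=8

Answer: 8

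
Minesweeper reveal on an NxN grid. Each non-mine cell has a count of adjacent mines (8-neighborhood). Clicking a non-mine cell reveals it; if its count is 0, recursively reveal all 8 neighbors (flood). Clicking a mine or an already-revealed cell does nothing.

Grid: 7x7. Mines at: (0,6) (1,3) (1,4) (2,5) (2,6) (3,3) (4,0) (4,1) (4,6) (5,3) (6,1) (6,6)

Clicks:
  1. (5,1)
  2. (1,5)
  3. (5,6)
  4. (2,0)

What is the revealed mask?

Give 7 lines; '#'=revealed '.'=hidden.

Click 1 (5,1) count=3: revealed 1 new [(5,1)] -> total=1
Click 2 (1,5) count=4: revealed 1 new [(1,5)] -> total=2
Click 3 (5,6) count=2: revealed 1 new [(5,6)] -> total=3
Click 4 (2,0) count=0: revealed 12 new [(0,0) (0,1) (0,2) (1,0) (1,1) (1,2) (2,0) (2,1) (2,2) (3,0) (3,1) (3,2)] -> total=15

Answer: ###....
###..#.
###....
###....
.......
.#....#
.......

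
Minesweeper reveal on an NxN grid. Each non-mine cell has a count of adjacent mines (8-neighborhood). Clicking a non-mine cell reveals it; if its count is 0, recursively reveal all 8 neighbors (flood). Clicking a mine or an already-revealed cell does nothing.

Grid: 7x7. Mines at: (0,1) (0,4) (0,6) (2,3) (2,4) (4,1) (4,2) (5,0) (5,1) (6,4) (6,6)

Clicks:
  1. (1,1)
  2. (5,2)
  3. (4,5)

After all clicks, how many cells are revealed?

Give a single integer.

Click 1 (1,1) count=1: revealed 1 new [(1,1)] -> total=1
Click 2 (5,2) count=3: revealed 1 new [(5,2)] -> total=2
Click 3 (4,5) count=0: revealed 16 new [(1,5) (1,6) (2,5) (2,6) (3,3) (3,4) (3,5) (3,6) (4,3) (4,4) (4,5) (4,6) (5,3) (5,4) (5,5) (5,6)] -> total=18

Answer: 18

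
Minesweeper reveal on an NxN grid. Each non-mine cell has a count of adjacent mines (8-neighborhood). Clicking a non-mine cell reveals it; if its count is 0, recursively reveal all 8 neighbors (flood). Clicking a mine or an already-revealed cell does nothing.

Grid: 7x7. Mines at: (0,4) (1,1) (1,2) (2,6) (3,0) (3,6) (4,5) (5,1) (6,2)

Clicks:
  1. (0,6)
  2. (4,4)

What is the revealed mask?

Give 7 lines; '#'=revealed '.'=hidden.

Answer: .....##
.....##
.......
.......
....#..
.......
.......

Derivation:
Click 1 (0,6) count=0: revealed 4 new [(0,5) (0,6) (1,5) (1,6)] -> total=4
Click 2 (4,4) count=1: revealed 1 new [(4,4)] -> total=5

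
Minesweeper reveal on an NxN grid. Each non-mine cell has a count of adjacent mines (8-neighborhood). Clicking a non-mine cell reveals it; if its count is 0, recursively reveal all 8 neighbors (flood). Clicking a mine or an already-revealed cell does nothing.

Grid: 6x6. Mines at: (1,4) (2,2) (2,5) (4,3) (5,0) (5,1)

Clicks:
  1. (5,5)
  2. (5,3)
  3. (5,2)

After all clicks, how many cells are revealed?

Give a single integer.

Answer: 8

Derivation:
Click 1 (5,5) count=0: revealed 6 new [(3,4) (3,5) (4,4) (4,5) (5,4) (5,5)] -> total=6
Click 2 (5,3) count=1: revealed 1 new [(5,3)] -> total=7
Click 3 (5,2) count=2: revealed 1 new [(5,2)] -> total=8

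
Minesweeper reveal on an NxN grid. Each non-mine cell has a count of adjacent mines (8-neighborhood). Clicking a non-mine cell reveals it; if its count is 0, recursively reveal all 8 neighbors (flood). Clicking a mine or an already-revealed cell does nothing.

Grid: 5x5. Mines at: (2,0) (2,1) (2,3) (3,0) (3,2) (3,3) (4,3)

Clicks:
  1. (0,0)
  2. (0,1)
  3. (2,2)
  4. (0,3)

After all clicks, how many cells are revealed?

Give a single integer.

Click 1 (0,0) count=0: revealed 10 new [(0,0) (0,1) (0,2) (0,3) (0,4) (1,0) (1,1) (1,2) (1,3) (1,4)] -> total=10
Click 2 (0,1) count=0: revealed 0 new [(none)] -> total=10
Click 3 (2,2) count=4: revealed 1 new [(2,2)] -> total=11
Click 4 (0,3) count=0: revealed 0 new [(none)] -> total=11

Answer: 11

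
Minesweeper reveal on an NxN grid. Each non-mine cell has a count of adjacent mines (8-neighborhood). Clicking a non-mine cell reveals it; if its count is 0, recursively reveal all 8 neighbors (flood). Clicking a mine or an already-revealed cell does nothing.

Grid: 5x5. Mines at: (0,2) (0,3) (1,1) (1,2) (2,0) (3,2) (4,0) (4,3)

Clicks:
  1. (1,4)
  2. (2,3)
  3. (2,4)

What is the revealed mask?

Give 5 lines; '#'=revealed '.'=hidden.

Click 1 (1,4) count=1: revealed 1 new [(1,4)] -> total=1
Click 2 (2,3) count=2: revealed 1 new [(2,3)] -> total=2
Click 3 (2,4) count=0: revealed 4 new [(1,3) (2,4) (3,3) (3,4)] -> total=6

Answer: .....
...##
...##
...##
.....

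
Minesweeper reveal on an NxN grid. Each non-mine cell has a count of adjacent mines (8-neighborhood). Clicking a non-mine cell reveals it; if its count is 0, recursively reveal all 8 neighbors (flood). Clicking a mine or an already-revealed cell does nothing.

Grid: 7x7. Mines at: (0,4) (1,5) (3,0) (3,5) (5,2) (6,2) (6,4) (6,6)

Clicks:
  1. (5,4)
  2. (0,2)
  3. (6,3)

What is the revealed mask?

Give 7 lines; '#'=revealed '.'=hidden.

Answer: ####...
#####..
#####..
.####..
.####..
....#..
...#...

Derivation:
Click 1 (5,4) count=1: revealed 1 new [(5,4)] -> total=1
Click 2 (0,2) count=0: revealed 22 new [(0,0) (0,1) (0,2) (0,3) (1,0) (1,1) (1,2) (1,3) (1,4) (2,0) (2,1) (2,2) (2,3) (2,4) (3,1) (3,2) (3,3) (3,4) (4,1) (4,2) (4,3) (4,4)] -> total=23
Click 3 (6,3) count=3: revealed 1 new [(6,3)] -> total=24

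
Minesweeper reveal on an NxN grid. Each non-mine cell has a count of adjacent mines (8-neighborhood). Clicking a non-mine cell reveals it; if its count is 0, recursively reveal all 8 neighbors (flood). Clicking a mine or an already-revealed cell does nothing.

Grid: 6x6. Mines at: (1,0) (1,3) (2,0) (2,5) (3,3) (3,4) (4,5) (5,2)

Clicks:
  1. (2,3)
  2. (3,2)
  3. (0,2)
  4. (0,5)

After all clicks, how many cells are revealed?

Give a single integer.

Answer: 7

Derivation:
Click 1 (2,3) count=3: revealed 1 new [(2,3)] -> total=1
Click 2 (3,2) count=1: revealed 1 new [(3,2)] -> total=2
Click 3 (0,2) count=1: revealed 1 new [(0,2)] -> total=3
Click 4 (0,5) count=0: revealed 4 new [(0,4) (0,5) (1,4) (1,5)] -> total=7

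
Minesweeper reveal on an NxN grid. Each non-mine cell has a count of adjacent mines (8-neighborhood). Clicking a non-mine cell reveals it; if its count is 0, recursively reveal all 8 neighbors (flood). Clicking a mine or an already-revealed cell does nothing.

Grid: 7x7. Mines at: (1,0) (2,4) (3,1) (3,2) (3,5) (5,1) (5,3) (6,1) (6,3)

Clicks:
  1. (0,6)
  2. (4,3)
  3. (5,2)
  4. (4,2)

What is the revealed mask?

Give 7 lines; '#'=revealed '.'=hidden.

Answer: .######
.######
.###.##
.......
..##...
..#....
.......

Derivation:
Click 1 (0,6) count=0: revealed 17 new [(0,1) (0,2) (0,3) (0,4) (0,5) (0,6) (1,1) (1,2) (1,3) (1,4) (1,5) (1,6) (2,1) (2,2) (2,3) (2,5) (2,6)] -> total=17
Click 2 (4,3) count=2: revealed 1 new [(4,3)] -> total=18
Click 3 (5,2) count=4: revealed 1 new [(5,2)] -> total=19
Click 4 (4,2) count=4: revealed 1 new [(4,2)] -> total=20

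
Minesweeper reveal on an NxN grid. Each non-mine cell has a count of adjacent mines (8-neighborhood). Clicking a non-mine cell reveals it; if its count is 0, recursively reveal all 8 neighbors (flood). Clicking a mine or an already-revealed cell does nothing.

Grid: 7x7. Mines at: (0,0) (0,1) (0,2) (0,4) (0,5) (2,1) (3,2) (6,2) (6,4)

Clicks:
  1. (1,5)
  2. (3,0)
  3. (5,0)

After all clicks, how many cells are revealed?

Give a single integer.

Answer: 9

Derivation:
Click 1 (1,5) count=2: revealed 1 new [(1,5)] -> total=1
Click 2 (3,0) count=1: revealed 1 new [(3,0)] -> total=2
Click 3 (5,0) count=0: revealed 7 new [(3,1) (4,0) (4,1) (5,0) (5,1) (6,0) (6,1)] -> total=9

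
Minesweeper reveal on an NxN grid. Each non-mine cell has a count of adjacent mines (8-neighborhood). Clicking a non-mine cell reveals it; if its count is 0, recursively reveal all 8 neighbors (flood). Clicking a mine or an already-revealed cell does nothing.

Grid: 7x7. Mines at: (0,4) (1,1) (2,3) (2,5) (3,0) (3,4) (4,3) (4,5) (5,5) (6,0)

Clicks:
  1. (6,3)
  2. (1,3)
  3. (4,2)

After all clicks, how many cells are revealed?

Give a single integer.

Answer: 10

Derivation:
Click 1 (6,3) count=0: revealed 8 new [(5,1) (5,2) (5,3) (5,4) (6,1) (6,2) (6,3) (6,4)] -> total=8
Click 2 (1,3) count=2: revealed 1 new [(1,3)] -> total=9
Click 3 (4,2) count=1: revealed 1 new [(4,2)] -> total=10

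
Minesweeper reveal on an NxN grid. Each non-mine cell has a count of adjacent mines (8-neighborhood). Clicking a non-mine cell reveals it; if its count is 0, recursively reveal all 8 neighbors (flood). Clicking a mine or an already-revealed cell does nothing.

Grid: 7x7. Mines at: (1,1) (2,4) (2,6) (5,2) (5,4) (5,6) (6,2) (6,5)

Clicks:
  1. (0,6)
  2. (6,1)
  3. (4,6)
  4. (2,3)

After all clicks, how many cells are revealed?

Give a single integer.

Answer: 13

Derivation:
Click 1 (0,6) count=0: revealed 10 new [(0,2) (0,3) (0,4) (0,5) (0,6) (1,2) (1,3) (1,4) (1,5) (1,6)] -> total=10
Click 2 (6,1) count=2: revealed 1 new [(6,1)] -> total=11
Click 3 (4,6) count=1: revealed 1 new [(4,6)] -> total=12
Click 4 (2,3) count=1: revealed 1 new [(2,3)] -> total=13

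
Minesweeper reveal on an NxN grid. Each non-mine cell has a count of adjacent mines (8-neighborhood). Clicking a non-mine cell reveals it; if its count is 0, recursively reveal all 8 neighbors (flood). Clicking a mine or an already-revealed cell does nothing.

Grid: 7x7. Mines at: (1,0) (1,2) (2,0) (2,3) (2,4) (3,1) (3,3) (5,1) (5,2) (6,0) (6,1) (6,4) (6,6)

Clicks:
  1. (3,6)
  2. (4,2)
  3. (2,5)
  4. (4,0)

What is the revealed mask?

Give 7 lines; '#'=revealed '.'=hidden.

Answer: ...####
...####
.....##
....###
#.#.###
....###
.......

Derivation:
Click 1 (3,6) count=0: revealed 19 new [(0,3) (0,4) (0,5) (0,6) (1,3) (1,4) (1,5) (1,6) (2,5) (2,6) (3,4) (3,5) (3,6) (4,4) (4,5) (4,6) (5,4) (5,5) (5,6)] -> total=19
Click 2 (4,2) count=4: revealed 1 new [(4,2)] -> total=20
Click 3 (2,5) count=1: revealed 0 new [(none)] -> total=20
Click 4 (4,0) count=2: revealed 1 new [(4,0)] -> total=21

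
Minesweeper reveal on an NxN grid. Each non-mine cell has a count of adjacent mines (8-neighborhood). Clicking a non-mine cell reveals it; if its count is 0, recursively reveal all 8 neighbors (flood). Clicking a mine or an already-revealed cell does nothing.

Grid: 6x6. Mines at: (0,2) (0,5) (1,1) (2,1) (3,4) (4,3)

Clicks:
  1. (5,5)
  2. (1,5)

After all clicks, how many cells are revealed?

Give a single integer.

Click 1 (5,5) count=0: revealed 4 new [(4,4) (4,5) (5,4) (5,5)] -> total=4
Click 2 (1,5) count=1: revealed 1 new [(1,5)] -> total=5

Answer: 5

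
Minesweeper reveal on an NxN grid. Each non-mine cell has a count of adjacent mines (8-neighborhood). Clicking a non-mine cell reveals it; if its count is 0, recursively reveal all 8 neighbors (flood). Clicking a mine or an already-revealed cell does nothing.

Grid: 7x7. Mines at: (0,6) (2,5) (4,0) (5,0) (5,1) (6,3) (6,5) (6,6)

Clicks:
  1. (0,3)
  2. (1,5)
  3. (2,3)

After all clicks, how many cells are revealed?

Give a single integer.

Click 1 (0,3) count=0: revealed 35 new [(0,0) (0,1) (0,2) (0,3) (0,4) (0,5) (1,0) (1,1) (1,2) (1,3) (1,4) (1,5) (2,0) (2,1) (2,2) (2,3) (2,4) (3,0) (3,1) (3,2) (3,3) (3,4) (3,5) (3,6) (4,1) (4,2) (4,3) (4,4) (4,5) (4,6) (5,2) (5,3) (5,4) (5,5) (5,6)] -> total=35
Click 2 (1,5) count=2: revealed 0 new [(none)] -> total=35
Click 3 (2,3) count=0: revealed 0 new [(none)] -> total=35

Answer: 35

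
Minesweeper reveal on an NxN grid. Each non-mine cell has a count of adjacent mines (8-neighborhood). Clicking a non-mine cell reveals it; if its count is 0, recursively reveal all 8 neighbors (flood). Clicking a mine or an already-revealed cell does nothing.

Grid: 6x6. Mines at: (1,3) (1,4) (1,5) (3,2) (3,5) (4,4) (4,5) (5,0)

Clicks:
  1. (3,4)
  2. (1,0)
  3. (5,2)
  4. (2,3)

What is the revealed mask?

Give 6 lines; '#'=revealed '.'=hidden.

Click 1 (3,4) count=3: revealed 1 new [(3,4)] -> total=1
Click 2 (1,0) count=0: revealed 13 new [(0,0) (0,1) (0,2) (1,0) (1,1) (1,2) (2,0) (2,1) (2,2) (3,0) (3,1) (4,0) (4,1)] -> total=14
Click 3 (5,2) count=0: revealed 5 new [(4,2) (4,3) (5,1) (5,2) (5,3)] -> total=19
Click 4 (2,3) count=3: revealed 1 new [(2,3)] -> total=20

Answer: ###...
###...
####..
##..#.
####..
.###..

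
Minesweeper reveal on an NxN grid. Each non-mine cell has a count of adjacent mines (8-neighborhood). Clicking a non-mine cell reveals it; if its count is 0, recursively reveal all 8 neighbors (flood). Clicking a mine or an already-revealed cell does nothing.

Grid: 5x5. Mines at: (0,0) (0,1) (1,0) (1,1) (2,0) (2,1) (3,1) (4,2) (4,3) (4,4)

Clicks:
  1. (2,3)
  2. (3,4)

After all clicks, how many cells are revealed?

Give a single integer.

Answer: 12

Derivation:
Click 1 (2,3) count=0: revealed 12 new [(0,2) (0,3) (0,4) (1,2) (1,3) (1,4) (2,2) (2,3) (2,4) (3,2) (3,3) (3,4)] -> total=12
Click 2 (3,4) count=2: revealed 0 new [(none)] -> total=12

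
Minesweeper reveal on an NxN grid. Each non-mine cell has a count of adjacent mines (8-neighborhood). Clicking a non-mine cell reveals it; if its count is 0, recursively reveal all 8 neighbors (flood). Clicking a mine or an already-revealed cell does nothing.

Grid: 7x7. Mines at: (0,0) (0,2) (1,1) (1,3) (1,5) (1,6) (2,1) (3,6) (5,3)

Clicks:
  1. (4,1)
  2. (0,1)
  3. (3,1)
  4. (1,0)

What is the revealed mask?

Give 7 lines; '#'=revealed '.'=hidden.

Answer: .#.....
#......
.......
###....
###....
###....
###....

Derivation:
Click 1 (4,1) count=0: revealed 12 new [(3,0) (3,1) (3,2) (4,0) (4,1) (4,2) (5,0) (5,1) (5,2) (6,0) (6,1) (6,2)] -> total=12
Click 2 (0,1) count=3: revealed 1 new [(0,1)] -> total=13
Click 3 (3,1) count=1: revealed 0 new [(none)] -> total=13
Click 4 (1,0) count=3: revealed 1 new [(1,0)] -> total=14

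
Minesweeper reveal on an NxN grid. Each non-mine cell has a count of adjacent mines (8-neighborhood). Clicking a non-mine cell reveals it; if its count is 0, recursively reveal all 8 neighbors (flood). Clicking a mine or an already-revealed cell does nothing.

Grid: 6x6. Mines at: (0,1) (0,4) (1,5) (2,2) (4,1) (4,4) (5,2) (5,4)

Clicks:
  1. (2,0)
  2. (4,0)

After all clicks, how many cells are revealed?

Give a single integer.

Answer: 7

Derivation:
Click 1 (2,0) count=0: revealed 6 new [(1,0) (1,1) (2,0) (2,1) (3,0) (3,1)] -> total=6
Click 2 (4,0) count=1: revealed 1 new [(4,0)] -> total=7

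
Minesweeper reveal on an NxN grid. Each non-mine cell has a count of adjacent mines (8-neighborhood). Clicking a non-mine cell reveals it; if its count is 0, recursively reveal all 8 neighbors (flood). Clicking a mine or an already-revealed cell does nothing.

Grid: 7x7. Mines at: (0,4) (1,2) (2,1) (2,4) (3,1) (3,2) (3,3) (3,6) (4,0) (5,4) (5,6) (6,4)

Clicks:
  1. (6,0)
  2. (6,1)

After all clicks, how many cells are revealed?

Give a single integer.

Click 1 (6,0) count=0: revealed 11 new [(4,1) (4,2) (4,3) (5,0) (5,1) (5,2) (5,3) (6,0) (6,1) (6,2) (6,3)] -> total=11
Click 2 (6,1) count=0: revealed 0 new [(none)] -> total=11

Answer: 11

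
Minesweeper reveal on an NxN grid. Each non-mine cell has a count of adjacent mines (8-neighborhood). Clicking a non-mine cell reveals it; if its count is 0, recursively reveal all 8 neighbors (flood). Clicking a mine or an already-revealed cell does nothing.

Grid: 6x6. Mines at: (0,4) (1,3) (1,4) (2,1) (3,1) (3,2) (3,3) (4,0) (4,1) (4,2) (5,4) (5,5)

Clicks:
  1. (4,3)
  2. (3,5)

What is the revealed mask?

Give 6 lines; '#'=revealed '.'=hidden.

Click 1 (4,3) count=4: revealed 1 new [(4,3)] -> total=1
Click 2 (3,5) count=0: revealed 6 new [(2,4) (2,5) (3,4) (3,5) (4,4) (4,5)] -> total=7

Answer: ......
......
....##
....##
...###
......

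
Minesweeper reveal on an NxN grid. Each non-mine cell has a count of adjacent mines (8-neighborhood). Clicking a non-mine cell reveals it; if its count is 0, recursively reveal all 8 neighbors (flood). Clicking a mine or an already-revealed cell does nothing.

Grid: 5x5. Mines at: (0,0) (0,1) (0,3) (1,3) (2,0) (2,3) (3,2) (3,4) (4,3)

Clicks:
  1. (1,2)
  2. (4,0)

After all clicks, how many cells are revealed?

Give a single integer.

Answer: 5

Derivation:
Click 1 (1,2) count=4: revealed 1 new [(1,2)] -> total=1
Click 2 (4,0) count=0: revealed 4 new [(3,0) (3,1) (4,0) (4,1)] -> total=5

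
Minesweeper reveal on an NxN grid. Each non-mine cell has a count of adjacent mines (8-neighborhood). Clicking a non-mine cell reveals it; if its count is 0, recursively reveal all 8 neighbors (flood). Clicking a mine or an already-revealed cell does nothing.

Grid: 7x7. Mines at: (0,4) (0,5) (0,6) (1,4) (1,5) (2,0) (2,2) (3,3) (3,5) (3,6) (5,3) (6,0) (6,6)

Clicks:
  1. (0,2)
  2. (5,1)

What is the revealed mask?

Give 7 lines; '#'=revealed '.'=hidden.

Click 1 (0,2) count=0: revealed 8 new [(0,0) (0,1) (0,2) (0,3) (1,0) (1,1) (1,2) (1,3)] -> total=8
Click 2 (5,1) count=1: revealed 1 new [(5,1)] -> total=9

Answer: ####...
####...
.......
.......
.......
.#.....
.......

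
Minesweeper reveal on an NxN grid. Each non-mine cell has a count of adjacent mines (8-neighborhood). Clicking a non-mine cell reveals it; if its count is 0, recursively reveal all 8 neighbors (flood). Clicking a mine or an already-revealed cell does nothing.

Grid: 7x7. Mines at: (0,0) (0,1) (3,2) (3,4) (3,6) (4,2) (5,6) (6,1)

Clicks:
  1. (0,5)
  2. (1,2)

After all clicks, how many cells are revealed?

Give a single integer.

Answer: 15

Derivation:
Click 1 (0,5) count=0: revealed 15 new [(0,2) (0,3) (0,4) (0,5) (0,6) (1,2) (1,3) (1,4) (1,5) (1,6) (2,2) (2,3) (2,4) (2,5) (2,6)] -> total=15
Click 2 (1,2) count=1: revealed 0 new [(none)] -> total=15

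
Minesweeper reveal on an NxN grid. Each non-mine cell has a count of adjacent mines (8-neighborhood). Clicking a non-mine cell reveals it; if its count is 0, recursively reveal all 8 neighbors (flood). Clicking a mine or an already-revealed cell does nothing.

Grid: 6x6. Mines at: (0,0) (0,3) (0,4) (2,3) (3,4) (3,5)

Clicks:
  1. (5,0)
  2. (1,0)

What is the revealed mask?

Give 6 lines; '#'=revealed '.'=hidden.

Click 1 (5,0) count=0: revealed 22 new [(1,0) (1,1) (1,2) (2,0) (2,1) (2,2) (3,0) (3,1) (3,2) (3,3) (4,0) (4,1) (4,2) (4,3) (4,4) (4,5) (5,0) (5,1) (5,2) (5,3) (5,4) (5,5)] -> total=22
Click 2 (1,0) count=1: revealed 0 new [(none)] -> total=22

Answer: ......
###...
###...
####..
######
######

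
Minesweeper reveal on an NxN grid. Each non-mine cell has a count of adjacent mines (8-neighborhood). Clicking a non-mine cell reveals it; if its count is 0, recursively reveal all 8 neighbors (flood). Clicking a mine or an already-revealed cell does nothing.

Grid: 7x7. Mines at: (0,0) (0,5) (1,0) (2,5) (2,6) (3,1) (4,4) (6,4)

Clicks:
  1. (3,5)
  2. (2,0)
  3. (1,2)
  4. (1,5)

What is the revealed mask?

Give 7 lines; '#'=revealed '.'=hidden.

Click 1 (3,5) count=3: revealed 1 new [(3,5)] -> total=1
Click 2 (2,0) count=2: revealed 1 new [(2,0)] -> total=2
Click 3 (1,2) count=0: revealed 15 new [(0,1) (0,2) (0,3) (0,4) (1,1) (1,2) (1,3) (1,4) (2,1) (2,2) (2,3) (2,4) (3,2) (3,3) (3,4)] -> total=17
Click 4 (1,5) count=3: revealed 1 new [(1,5)] -> total=18

Answer: .####..
.#####.
#####..
..####.
.......
.......
.......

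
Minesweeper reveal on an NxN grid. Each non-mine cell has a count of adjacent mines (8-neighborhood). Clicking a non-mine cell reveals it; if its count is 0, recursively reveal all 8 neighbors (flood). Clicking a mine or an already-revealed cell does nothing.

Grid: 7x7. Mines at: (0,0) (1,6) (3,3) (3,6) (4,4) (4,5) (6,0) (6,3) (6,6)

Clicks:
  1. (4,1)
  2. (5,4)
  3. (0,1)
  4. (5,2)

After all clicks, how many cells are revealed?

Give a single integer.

Click 1 (4,1) count=0: revealed 26 new [(0,1) (0,2) (0,3) (0,4) (0,5) (1,0) (1,1) (1,2) (1,3) (1,4) (1,5) (2,0) (2,1) (2,2) (2,3) (2,4) (2,5) (3,0) (3,1) (3,2) (4,0) (4,1) (4,2) (5,0) (5,1) (5,2)] -> total=26
Click 2 (5,4) count=3: revealed 1 new [(5,4)] -> total=27
Click 3 (0,1) count=1: revealed 0 new [(none)] -> total=27
Click 4 (5,2) count=1: revealed 0 new [(none)] -> total=27

Answer: 27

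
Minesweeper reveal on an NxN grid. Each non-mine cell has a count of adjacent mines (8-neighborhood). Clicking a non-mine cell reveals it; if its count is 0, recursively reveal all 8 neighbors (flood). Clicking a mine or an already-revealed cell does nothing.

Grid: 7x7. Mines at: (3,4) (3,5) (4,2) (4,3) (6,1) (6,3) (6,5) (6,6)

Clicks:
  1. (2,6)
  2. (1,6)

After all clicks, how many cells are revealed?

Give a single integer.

Answer: 29

Derivation:
Click 1 (2,6) count=1: revealed 1 new [(2,6)] -> total=1
Click 2 (1,6) count=0: revealed 28 new [(0,0) (0,1) (0,2) (0,3) (0,4) (0,5) (0,6) (1,0) (1,1) (1,2) (1,3) (1,4) (1,5) (1,6) (2,0) (2,1) (2,2) (2,3) (2,4) (2,5) (3,0) (3,1) (3,2) (3,3) (4,0) (4,1) (5,0) (5,1)] -> total=29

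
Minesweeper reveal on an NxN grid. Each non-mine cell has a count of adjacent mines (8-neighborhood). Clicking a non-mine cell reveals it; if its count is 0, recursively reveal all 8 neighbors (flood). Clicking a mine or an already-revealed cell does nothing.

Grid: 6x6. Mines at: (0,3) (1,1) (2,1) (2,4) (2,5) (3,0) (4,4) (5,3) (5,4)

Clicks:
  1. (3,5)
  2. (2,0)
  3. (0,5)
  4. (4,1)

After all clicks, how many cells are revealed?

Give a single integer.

Click 1 (3,5) count=3: revealed 1 new [(3,5)] -> total=1
Click 2 (2,0) count=3: revealed 1 new [(2,0)] -> total=2
Click 3 (0,5) count=0: revealed 4 new [(0,4) (0,5) (1,4) (1,5)] -> total=6
Click 4 (4,1) count=1: revealed 1 new [(4,1)] -> total=7

Answer: 7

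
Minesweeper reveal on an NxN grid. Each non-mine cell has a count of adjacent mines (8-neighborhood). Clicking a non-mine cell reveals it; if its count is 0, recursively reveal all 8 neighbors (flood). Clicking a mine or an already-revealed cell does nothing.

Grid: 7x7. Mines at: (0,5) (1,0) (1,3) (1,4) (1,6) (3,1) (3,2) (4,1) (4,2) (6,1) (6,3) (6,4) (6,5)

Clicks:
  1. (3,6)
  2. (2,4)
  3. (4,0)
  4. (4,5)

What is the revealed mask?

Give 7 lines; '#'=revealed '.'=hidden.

Click 1 (3,6) count=0: revealed 16 new [(2,3) (2,4) (2,5) (2,6) (3,3) (3,4) (3,5) (3,6) (4,3) (4,4) (4,5) (4,6) (5,3) (5,4) (5,5) (5,6)] -> total=16
Click 2 (2,4) count=2: revealed 0 new [(none)] -> total=16
Click 3 (4,0) count=2: revealed 1 new [(4,0)] -> total=17
Click 4 (4,5) count=0: revealed 0 new [(none)] -> total=17

Answer: .......
.......
...####
...####
#..####
...####
.......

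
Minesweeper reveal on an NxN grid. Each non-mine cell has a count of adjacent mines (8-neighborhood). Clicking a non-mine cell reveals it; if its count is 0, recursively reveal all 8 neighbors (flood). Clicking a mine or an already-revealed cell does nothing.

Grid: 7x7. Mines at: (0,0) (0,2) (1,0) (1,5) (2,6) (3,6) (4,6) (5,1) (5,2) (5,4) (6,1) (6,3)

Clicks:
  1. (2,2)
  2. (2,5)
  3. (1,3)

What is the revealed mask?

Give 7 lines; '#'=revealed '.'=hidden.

Click 1 (2,2) count=0: revealed 22 new [(1,1) (1,2) (1,3) (1,4) (2,0) (2,1) (2,2) (2,3) (2,4) (2,5) (3,0) (3,1) (3,2) (3,3) (3,4) (3,5) (4,0) (4,1) (4,2) (4,3) (4,4) (4,5)] -> total=22
Click 2 (2,5) count=3: revealed 0 new [(none)] -> total=22
Click 3 (1,3) count=1: revealed 0 new [(none)] -> total=22

Answer: .......
.####..
######.
######.
######.
.......
.......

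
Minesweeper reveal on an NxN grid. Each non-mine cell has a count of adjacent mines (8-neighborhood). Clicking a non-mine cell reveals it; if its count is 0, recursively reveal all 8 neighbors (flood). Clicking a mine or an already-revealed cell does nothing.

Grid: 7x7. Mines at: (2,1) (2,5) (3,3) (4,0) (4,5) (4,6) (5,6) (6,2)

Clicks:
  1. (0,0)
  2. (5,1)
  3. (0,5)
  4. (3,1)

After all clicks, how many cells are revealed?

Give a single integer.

Answer: 19

Derivation:
Click 1 (0,0) count=0: revealed 17 new [(0,0) (0,1) (0,2) (0,3) (0,4) (0,5) (0,6) (1,0) (1,1) (1,2) (1,3) (1,4) (1,5) (1,6) (2,2) (2,3) (2,4)] -> total=17
Click 2 (5,1) count=2: revealed 1 new [(5,1)] -> total=18
Click 3 (0,5) count=0: revealed 0 new [(none)] -> total=18
Click 4 (3,1) count=2: revealed 1 new [(3,1)] -> total=19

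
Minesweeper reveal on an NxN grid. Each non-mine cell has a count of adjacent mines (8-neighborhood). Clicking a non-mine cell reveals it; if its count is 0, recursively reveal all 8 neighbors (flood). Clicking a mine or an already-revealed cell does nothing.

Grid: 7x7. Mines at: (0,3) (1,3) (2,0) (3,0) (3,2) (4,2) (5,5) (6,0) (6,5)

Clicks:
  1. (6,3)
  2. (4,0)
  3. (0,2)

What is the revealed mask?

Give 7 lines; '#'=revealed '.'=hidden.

Click 1 (6,3) count=0: revealed 8 new [(5,1) (5,2) (5,3) (5,4) (6,1) (6,2) (6,3) (6,4)] -> total=8
Click 2 (4,0) count=1: revealed 1 new [(4,0)] -> total=9
Click 3 (0,2) count=2: revealed 1 new [(0,2)] -> total=10

Answer: ..#....
.......
.......
.......
#......
.####..
.####..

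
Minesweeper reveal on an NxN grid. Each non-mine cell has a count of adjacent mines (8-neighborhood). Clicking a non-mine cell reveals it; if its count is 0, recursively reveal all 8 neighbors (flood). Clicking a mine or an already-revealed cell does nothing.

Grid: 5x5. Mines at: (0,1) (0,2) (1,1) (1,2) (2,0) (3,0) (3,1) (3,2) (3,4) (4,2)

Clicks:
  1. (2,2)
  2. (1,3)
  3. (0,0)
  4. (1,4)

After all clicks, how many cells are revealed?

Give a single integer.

Click 1 (2,2) count=4: revealed 1 new [(2,2)] -> total=1
Click 2 (1,3) count=2: revealed 1 new [(1,3)] -> total=2
Click 3 (0,0) count=2: revealed 1 new [(0,0)] -> total=3
Click 4 (1,4) count=0: revealed 5 new [(0,3) (0,4) (1,4) (2,3) (2,4)] -> total=8

Answer: 8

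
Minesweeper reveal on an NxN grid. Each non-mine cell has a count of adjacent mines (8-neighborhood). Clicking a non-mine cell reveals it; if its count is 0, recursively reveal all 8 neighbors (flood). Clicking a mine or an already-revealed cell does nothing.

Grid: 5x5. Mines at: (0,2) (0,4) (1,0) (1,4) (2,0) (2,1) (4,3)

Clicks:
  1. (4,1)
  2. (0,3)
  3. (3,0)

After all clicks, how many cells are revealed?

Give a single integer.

Answer: 7

Derivation:
Click 1 (4,1) count=0: revealed 6 new [(3,0) (3,1) (3,2) (4,0) (4,1) (4,2)] -> total=6
Click 2 (0,3) count=3: revealed 1 new [(0,3)] -> total=7
Click 3 (3,0) count=2: revealed 0 new [(none)] -> total=7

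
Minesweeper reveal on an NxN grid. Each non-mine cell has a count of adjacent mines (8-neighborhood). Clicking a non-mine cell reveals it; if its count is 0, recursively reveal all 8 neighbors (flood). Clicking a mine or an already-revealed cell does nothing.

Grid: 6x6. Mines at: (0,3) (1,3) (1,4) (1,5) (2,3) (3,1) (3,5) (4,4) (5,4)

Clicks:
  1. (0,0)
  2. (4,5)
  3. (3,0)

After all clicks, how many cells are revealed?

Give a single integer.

Click 1 (0,0) count=0: revealed 9 new [(0,0) (0,1) (0,2) (1,0) (1,1) (1,2) (2,0) (2,1) (2,2)] -> total=9
Click 2 (4,5) count=3: revealed 1 new [(4,5)] -> total=10
Click 3 (3,0) count=1: revealed 1 new [(3,0)] -> total=11

Answer: 11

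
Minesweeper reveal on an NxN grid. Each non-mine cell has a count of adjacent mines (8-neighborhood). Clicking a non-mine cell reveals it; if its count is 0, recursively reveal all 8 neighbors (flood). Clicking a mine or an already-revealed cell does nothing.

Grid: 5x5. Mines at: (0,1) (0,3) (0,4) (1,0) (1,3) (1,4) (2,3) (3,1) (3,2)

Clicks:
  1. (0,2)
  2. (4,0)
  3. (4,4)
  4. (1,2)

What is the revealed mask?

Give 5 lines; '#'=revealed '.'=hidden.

Answer: ..#..
..#..
.....
...##
#..##

Derivation:
Click 1 (0,2) count=3: revealed 1 new [(0,2)] -> total=1
Click 2 (4,0) count=1: revealed 1 new [(4,0)] -> total=2
Click 3 (4,4) count=0: revealed 4 new [(3,3) (3,4) (4,3) (4,4)] -> total=6
Click 4 (1,2) count=4: revealed 1 new [(1,2)] -> total=7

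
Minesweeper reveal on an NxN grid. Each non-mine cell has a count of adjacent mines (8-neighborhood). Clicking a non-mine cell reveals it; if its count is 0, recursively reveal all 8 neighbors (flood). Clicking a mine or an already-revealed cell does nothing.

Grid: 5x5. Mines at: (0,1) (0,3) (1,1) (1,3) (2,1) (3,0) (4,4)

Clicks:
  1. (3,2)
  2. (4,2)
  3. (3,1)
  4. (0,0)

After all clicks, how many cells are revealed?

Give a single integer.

Click 1 (3,2) count=1: revealed 1 new [(3,2)] -> total=1
Click 2 (4,2) count=0: revealed 5 new [(3,1) (3,3) (4,1) (4,2) (4,3)] -> total=6
Click 3 (3,1) count=2: revealed 0 new [(none)] -> total=6
Click 4 (0,0) count=2: revealed 1 new [(0,0)] -> total=7

Answer: 7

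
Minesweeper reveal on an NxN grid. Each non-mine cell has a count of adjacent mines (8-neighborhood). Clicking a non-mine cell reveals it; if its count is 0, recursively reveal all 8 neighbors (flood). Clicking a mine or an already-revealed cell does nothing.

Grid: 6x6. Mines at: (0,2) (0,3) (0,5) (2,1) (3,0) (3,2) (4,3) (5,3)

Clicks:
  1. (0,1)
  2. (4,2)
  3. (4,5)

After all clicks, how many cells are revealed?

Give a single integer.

Click 1 (0,1) count=1: revealed 1 new [(0,1)] -> total=1
Click 2 (4,2) count=3: revealed 1 new [(4,2)] -> total=2
Click 3 (4,5) count=0: revealed 13 new [(1,3) (1,4) (1,5) (2,3) (2,4) (2,5) (3,3) (3,4) (3,5) (4,4) (4,5) (5,4) (5,5)] -> total=15

Answer: 15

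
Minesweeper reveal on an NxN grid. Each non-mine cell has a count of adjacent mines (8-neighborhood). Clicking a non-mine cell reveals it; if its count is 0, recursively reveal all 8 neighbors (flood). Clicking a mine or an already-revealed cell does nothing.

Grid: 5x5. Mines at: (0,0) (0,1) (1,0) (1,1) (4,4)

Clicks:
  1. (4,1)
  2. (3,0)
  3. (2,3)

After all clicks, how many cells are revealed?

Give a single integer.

Answer: 20

Derivation:
Click 1 (4,1) count=0: revealed 20 new [(0,2) (0,3) (0,4) (1,2) (1,3) (1,4) (2,0) (2,1) (2,2) (2,3) (2,4) (3,0) (3,1) (3,2) (3,3) (3,4) (4,0) (4,1) (4,2) (4,3)] -> total=20
Click 2 (3,0) count=0: revealed 0 new [(none)] -> total=20
Click 3 (2,3) count=0: revealed 0 new [(none)] -> total=20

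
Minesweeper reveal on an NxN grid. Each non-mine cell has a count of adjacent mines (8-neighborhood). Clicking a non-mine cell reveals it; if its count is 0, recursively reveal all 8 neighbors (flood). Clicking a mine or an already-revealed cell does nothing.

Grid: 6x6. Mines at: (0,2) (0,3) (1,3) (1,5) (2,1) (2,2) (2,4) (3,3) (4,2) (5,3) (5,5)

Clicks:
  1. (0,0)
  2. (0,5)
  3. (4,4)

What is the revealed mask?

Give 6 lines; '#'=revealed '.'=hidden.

Answer: ##...#
##....
......
......
....#.
......

Derivation:
Click 1 (0,0) count=0: revealed 4 new [(0,0) (0,1) (1,0) (1,1)] -> total=4
Click 2 (0,5) count=1: revealed 1 new [(0,5)] -> total=5
Click 3 (4,4) count=3: revealed 1 new [(4,4)] -> total=6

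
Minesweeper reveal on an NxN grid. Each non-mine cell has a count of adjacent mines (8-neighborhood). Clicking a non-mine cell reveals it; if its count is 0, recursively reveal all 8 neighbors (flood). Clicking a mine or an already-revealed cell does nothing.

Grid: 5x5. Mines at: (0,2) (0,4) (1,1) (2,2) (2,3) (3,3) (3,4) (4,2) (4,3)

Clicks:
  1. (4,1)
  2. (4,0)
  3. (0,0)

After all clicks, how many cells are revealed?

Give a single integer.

Answer: 7

Derivation:
Click 1 (4,1) count=1: revealed 1 new [(4,1)] -> total=1
Click 2 (4,0) count=0: revealed 5 new [(2,0) (2,1) (3,0) (3,1) (4,0)] -> total=6
Click 3 (0,0) count=1: revealed 1 new [(0,0)] -> total=7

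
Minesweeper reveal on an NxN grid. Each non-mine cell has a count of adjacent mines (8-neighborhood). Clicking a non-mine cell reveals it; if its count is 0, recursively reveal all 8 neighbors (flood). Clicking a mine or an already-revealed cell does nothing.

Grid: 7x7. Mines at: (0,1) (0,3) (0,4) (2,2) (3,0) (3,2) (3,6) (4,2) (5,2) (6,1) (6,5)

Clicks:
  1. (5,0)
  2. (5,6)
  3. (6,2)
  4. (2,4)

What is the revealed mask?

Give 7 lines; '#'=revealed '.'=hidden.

Answer: .......
...###.
...###.
...###.
...###.
#..####
..#....

Derivation:
Click 1 (5,0) count=1: revealed 1 new [(5,0)] -> total=1
Click 2 (5,6) count=1: revealed 1 new [(5,6)] -> total=2
Click 3 (6,2) count=2: revealed 1 new [(6,2)] -> total=3
Click 4 (2,4) count=0: revealed 15 new [(1,3) (1,4) (1,5) (2,3) (2,4) (2,5) (3,3) (3,4) (3,5) (4,3) (4,4) (4,5) (5,3) (5,4) (5,5)] -> total=18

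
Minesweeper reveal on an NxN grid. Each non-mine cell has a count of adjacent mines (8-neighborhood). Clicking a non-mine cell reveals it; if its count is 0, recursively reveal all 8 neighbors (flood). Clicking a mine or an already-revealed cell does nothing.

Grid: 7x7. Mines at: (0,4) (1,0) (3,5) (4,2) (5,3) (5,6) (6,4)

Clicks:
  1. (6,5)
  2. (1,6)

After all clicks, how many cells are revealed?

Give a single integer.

Click 1 (6,5) count=2: revealed 1 new [(6,5)] -> total=1
Click 2 (1,6) count=0: revealed 6 new [(0,5) (0,6) (1,5) (1,6) (2,5) (2,6)] -> total=7

Answer: 7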